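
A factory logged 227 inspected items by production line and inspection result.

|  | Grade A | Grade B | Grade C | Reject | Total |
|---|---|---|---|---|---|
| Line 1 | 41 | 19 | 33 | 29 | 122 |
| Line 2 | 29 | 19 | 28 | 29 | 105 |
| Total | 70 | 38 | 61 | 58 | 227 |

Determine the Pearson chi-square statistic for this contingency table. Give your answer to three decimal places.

1.201

Grand total N = 227.
Expected counts (row total × column total / N):
  Line 1, Grade A: 122×70/227 = 37.6211
  Line 1, Grade B: 122×38/227 = 20.4229
  Line 1, Grade C: 122×61/227 = 32.7841
  Line 1, Reject: 122×58/227 = 31.1718
  Line 2, Grade A: 105×70/227 = 32.3789
  Line 2, Grade B: 105×38/227 = 17.5771
  Line 2, Grade C: 105×61/227 = 28.2159
  Line 2, Reject: 105×58/227 = 26.8282
Contributions (O − E)²/E:
  (41 − 37.6211)²/37.6211 = 0.3035
  (19 − 20.4229)²/20.4229 = 0.0991
  (33 − 32.7841)²/32.7841 = 0.0014
  (29 − 31.1718)²/31.1718 = 0.1513
  (29 − 32.3789)²/32.3789 = 0.3526
  (19 − 17.5771)²/17.5771 = 0.1152
  (28 − 28.2159)²/28.2159 = 0.0017
  (29 − 26.8282)²/26.8282 = 0.1758
χ² = 0.3035 + 0.0991 + 0.0014 + 0.1513 + 0.3526 + 0.1152 + 0.0017 + 0.1758 = 1.201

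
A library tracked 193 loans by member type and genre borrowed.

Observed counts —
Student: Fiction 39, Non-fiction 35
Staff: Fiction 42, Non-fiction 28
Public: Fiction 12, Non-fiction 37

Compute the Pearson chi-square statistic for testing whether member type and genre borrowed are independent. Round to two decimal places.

15.54

Row totals: 74, 70, 49. Column totals: 93, 100. Grand total N = 193.
Expected counts (row total × column total / N):
  Student, Fiction: 74×93/193 = 35.658
  Student, Non-fiction: 74×100/193 = 38.342
  Staff, Fiction: 70×93/193 = 33.731
  Staff, Non-fiction: 70×100/193 = 36.269
  Public, Fiction: 49×93/193 = 23.611
  Public, Non-fiction: 49×100/193 = 25.389
Contributions (O − E)²/E:
  (39 − 35.658)²/35.658 = 0.3132
  (35 − 38.342)²/38.342 = 0.2913
  (42 − 33.731)²/33.731 = 2.0271
  (28 − 36.269)²/36.269 = 1.8853
  (12 − 23.611)²/23.611 = 5.7099
  (37 − 25.389)²/25.389 = 5.3100
χ² = 0.3132 + 0.2913 + 2.0271 + 1.8853 + 5.7099 + 5.3100 = 15.54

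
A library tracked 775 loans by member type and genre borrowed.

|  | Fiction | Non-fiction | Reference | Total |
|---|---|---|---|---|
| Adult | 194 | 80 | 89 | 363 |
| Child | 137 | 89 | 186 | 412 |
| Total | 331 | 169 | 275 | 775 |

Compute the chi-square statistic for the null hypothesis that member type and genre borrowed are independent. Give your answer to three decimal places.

Grand total N = 775.
Expected counts (row total × column total / N):
  Adult, Fiction: 363×331/775 = 155.0361
  Adult, Non-fiction: 363×169/775 = 79.1574
  Adult, Reference: 363×275/775 = 128.8065
  Child, Fiction: 412×331/775 = 175.9639
  Child, Non-fiction: 412×169/775 = 89.8426
  Child, Reference: 412×275/775 = 146.1935
Contributions (O − E)²/E:
  (194 − 155.0361)²/155.0361 = 9.7925
  (80 − 79.1574)²/79.1574 = 0.0090
  (89 − 128.8065)²/128.8065 = 12.3018
  (137 − 175.9639)²/175.9639 = 8.6278
  (89 − 89.8426)²/89.8426 = 0.0079
  (186 − 146.1935)²/146.1935 = 10.8388
χ² = 9.7925 + 0.0090 + 12.3018 + 8.6278 + 0.0079 + 10.8388 = 41.578

41.578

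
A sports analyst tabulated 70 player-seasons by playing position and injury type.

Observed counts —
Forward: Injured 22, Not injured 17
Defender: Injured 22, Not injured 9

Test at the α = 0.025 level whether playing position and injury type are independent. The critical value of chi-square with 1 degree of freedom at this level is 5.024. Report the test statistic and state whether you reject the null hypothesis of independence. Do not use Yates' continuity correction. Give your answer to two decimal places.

Row totals: 39, 31. Column totals: 44, 26. Grand total N = 70.
Expected counts (row total × column total / N):
  Forward, Injured: 39×44/70 = 24.514
  Forward, Not injured: 39×26/70 = 14.486
  Defender, Injured: 31×44/70 = 19.486
  Defender, Not injured: 31×26/70 = 11.514
Contributions (O − E)²/E:
  (22 − 24.514)²/24.514 = 0.2578
  (17 − 14.486)²/14.486 = 0.4363
  (22 − 19.486)²/19.486 = 0.3243
  (9 − 11.514)²/11.514 = 0.5489
χ² = 0.2578 + 0.4363 + 0.3243 + 0.5489 = 1.57
df = (2−1)(2−1) = 1. Since 1.57 < 5.024, fail to reject the null hypothesis of independence at α = 0.025.

1.57; fail to reject H₀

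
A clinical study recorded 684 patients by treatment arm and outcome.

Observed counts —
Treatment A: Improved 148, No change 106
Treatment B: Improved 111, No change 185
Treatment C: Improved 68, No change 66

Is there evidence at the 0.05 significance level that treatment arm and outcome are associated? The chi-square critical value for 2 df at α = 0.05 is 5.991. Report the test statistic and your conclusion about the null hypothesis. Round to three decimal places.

Row totals: 254, 296, 134. Column totals: 327, 357. Grand total N = 684.
Expected counts (row total × column total / N):
  Treatment A, Improved: 254×327/684 = 121.4298
  Treatment A, No change: 254×357/684 = 132.5702
  Treatment B, Improved: 296×327/684 = 141.5088
  Treatment B, No change: 296×357/684 = 154.4912
  Treatment C, Improved: 134×327/684 = 64.0614
  Treatment C, No change: 134×357/684 = 69.9386
Contributions (O − E)²/E:
  (148 − 121.4298)²/121.4298 = 5.8139
  (106 − 132.5702)²/132.5702 = 5.3253
  (111 − 141.5088)²/141.5088 = 6.5776
  (185 − 154.4912)²/154.4912 = 6.0249
  (68 − 64.0614)²/64.0614 = 0.2422
  (66 − 69.9386)²/69.9386 = 0.2218
χ² = 5.8139 + 5.3253 + 6.5776 + 6.0249 + 0.2422 + 0.2218 = 24.206
df = (3−1)(2−1) = 2. Since 24.206 > 5.991, reject the null hypothesis of independence at α = 0.05.

24.206; reject H₀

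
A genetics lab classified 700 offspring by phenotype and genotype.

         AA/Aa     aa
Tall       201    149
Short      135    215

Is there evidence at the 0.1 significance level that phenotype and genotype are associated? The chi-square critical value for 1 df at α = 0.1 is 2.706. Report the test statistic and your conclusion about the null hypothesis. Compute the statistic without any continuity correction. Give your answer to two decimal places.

Row totals: 350, 350. Column totals: 336, 364. Grand total N = 700.
Expected counts (row total × column total / N):
  Tall, AA/Aa: 350×336/700 = 168.000
  Tall, aa: 350×364/700 = 182.000
  Short, AA/Aa: 350×336/700 = 168.000
  Short, aa: 350×364/700 = 182.000
Contributions (O − E)²/E:
  (201 − 168.000)²/168.000 = 6.4821
  (149 − 182.000)²/182.000 = 5.9835
  (135 − 168.000)²/168.000 = 6.4821
  (215 − 182.000)²/182.000 = 5.9835
χ² = 6.4821 + 5.9835 + 6.4821 + 5.9835 = 24.93
df = (2−1)(2−1) = 1. Since 24.93 > 2.706, reject the null hypothesis of independence at α = 0.1.

24.93; reject H₀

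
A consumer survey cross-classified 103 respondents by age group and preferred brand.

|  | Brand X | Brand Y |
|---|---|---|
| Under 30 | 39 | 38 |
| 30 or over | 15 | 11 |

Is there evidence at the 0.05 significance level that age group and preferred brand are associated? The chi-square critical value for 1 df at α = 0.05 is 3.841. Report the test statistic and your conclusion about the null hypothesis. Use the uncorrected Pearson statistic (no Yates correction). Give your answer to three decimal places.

0.387; fail to reject H₀

Row totals: 77, 26. Column totals: 54, 49. Grand total N = 103.
Expected counts (row total × column total / N):
  Under 30, Brand X: 77×54/103 = 40.36893
  Under 30, Brand Y: 77×49/103 = 36.63107
  30 or over, Brand X: 26×54/103 = 13.63107
  30 or over, Brand Y: 26×49/103 = 12.36893
Contributions (O − E)²/E:
  (39 − 40.36893)²/40.36893 = 0.0464
  (38 − 36.63107)²/36.63107 = 0.0512
  (15 − 13.63107)²/13.63107 = 0.1375
  (11 − 12.36893)²/12.36893 = 0.1515
χ² = 0.0464 + 0.0512 + 0.1375 + 0.1515 = 0.387
df = (2−1)(2−1) = 1. Since 0.387 < 3.841, fail to reject the null hypothesis of independence at α = 0.05.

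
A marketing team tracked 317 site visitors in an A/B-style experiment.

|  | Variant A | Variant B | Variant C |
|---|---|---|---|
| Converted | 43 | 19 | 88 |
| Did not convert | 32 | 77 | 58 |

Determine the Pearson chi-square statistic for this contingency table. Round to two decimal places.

42.03

Row totals: 150, 167. Column totals: 75, 96, 146. Grand total N = 317.
Expected counts (row total × column total / N):
  Converted, Variant A: 150×75/317 = 35.489
  Converted, Variant B: 150×96/317 = 45.426
  Converted, Variant C: 150×146/317 = 69.085
  Did not convert, Variant A: 167×75/317 = 39.511
  Did not convert, Variant B: 167×96/317 = 50.574
  Did not convert, Variant C: 167×146/317 = 76.915
Contributions (O − E)²/E:
  (43 − 35.489)²/35.489 = 1.5897
  (19 − 45.426)²/45.426 = 15.3730
  (88 − 69.085)²/69.085 = 5.1788
  (32 − 39.511)²/39.511 = 1.4278
  (77 − 50.574)²/50.574 = 13.8082
  (58 − 76.915)²/76.915 = 4.6516
χ² = 1.5897 + 15.3730 + 5.1788 + 1.4278 + 13.8082 + 4.6516 = 42.03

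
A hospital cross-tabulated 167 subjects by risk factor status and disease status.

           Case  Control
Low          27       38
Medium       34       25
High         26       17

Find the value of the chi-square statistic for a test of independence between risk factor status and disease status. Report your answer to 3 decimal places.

Row totals: 65, 59, 43. Column totals: 87, 80. Grand total N = 167.
Expected counts (row total × column total / N):
  Low, Case: 65×87/167 = 33.8623
  Low, Control: 65×80/167 = 31.1377
  Medium, Case: 59×87/167 = 30.7365
  Medium, Control: 59×80/167 = 28.2635
  High, Case: 43×87/167 = 22.4012
  High, Control: 43×80/167 = 20.5988
Contributions (O − E)²/E:
  (27 − 33.8623)²/33.8623 = 1.3907
  (38 − 31.1377)²/31.1377 = 1.5124
  (34 − 30.7365)²/30.7365 = 0.3465
  (25 − 28.2635)²/28.2635 = 0.3768
  (26 − 22.4012)²/22.4012 = 0.5782
  (17 − 20.5988)²/20.5988 = 0.6287
χ² = 1.3907 + 1.5124 + 0.3465 + 0.3768 + 0.5782 + 0.6287 = 4.833

4.833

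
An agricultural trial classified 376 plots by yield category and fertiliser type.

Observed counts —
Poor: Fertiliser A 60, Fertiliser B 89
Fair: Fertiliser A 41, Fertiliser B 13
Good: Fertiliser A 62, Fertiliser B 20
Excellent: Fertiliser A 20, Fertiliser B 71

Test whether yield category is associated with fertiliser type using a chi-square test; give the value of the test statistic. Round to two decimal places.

Row totals: 149, 54, 82, 91. Column totals: 183, 193. Grand total N = 376.
Expected counts (row total × column total / N):
  Poor, Fertiliser A: 149×183/376 = 72.519
  Poor, Fertiliser B: 149×193/376 = 76.481
  Fair, Fertiliser A: 54×183/376 = 26.282
  Fair, Fertiliser B: 54×193/376 = 27.718
  Good, Fertiliser A: 82×183/376 = 39.910
  Good, Fertiliser B: 82×193/376 = 42.090
  Excellent, Fertiliser A: 91×183/376 = 44.290
  Excellent, Fertiliser B: 91×193/376 = 46.710
Contributions (O − E)²/E:
  (60 − 72.519)²/72.519 = 2.1612
  (89 − 76.481)²/76.481 = 2.0492
  (41 − 26.282)²/26.282 = 8.2421
  (13 − 27.718)²/27.718 = 7.8151
  (62 − 39.910)²/39.910 = 12.2267
  (20 − 42.090)²/42.090 = 11.5934
  (20 − 44.290)²/44.290 = 13.3214
  (71 − 46.710)²/46.710 = 12.6312
χ² = 2.1612 + 2.0492 + 8.2421 + 7.8151 + 12.2267 + 11.5934 + 13.3214 + 12.6312 = 70.04

70.04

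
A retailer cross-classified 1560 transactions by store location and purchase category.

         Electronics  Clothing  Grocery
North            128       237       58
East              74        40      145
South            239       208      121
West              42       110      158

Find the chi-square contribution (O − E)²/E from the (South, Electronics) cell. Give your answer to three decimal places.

22.668

Row total (South) = 568; column total (Electronics) = 483; N = 1560.
Expected count E = 568 × 483 / 1560 = 175.8615.
Contribution = (O − E)²/E = (239 − 175.8615)² / 175.8615 = 22.668.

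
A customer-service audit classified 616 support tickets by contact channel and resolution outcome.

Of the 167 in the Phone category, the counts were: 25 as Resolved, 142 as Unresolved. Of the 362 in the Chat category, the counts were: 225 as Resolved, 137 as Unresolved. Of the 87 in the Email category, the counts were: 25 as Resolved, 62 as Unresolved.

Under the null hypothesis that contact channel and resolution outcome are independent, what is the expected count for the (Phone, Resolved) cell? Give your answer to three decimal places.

Row total (Phone) = 167; column total (Resolved) = 275; grand total N = 616.
Expected count = (row total × column total) / N = 167 × 275 / 616 = 74.554.

74.554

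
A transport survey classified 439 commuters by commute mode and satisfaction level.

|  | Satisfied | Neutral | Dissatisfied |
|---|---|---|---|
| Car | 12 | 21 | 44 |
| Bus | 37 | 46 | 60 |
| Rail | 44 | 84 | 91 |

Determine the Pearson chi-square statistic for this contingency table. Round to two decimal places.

Row totals: 77, 143, 219. Column totals: 93, 151, 195. Grand total N = 439.
Expected counts (row total × column total / N):
  Car, Satisfied: 77×93/439 = 16.312
  Car, Neutral: 77×151/439 = 26.485
  Car, Dissatisfied: 77×195/439 = 34.203
  Bus, Satisfied: 143×93/439 = 30.294
  Bus, Neutral: 143×151/439 = 49.187
  Bus, Dissatisfied: 143×195/439 = 63.519
  Rail, Satisfied: 219×93/439 = 46.394
  Rail, Neutral: 219×151/439 = 75.328
  Rail, Dissatisfied: 219×195/439 = 97.278
Contributions (O − E)²/E:
  (12 − 16.312)²/16.312 = 1.1399
  (21 − 26.485)²/26.485 = 1.1359
  (44 − 34.203)²/34.203 = 2.8062
  (37 − 30.294)²/30.294 = 1.4845
  (46 − 49.187)²/49.187 = 0.2065
  (60 − 63.519)²/63.519 = 0.1950
  (44 − 46.394)²/46.394 = 0.1235
  (84 − 75.328)²/75.328 = 0.9983
  (91 − 97.278)²/97.278 = 0.4052
χ² = 1.1399 + 1.1359 + 2.8062 + 1.4845 + 0.2065 + 0.1950 + 0.1235 + 0.9983 + 0.4052 = 8.50

8.50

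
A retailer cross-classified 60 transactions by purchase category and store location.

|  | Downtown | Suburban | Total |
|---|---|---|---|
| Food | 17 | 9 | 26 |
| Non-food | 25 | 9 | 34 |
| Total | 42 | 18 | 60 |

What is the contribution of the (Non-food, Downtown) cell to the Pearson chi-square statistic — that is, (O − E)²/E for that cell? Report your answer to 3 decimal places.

0.061

Row total (Non-food) = 34; column total (Downtown) = 42; N = 60.
Expected count E = 34 × 42 / 60 = 23.8000.
Contribution = (O − E)²/E = (25 − 23.8000)² / 23.8000 = 0.061.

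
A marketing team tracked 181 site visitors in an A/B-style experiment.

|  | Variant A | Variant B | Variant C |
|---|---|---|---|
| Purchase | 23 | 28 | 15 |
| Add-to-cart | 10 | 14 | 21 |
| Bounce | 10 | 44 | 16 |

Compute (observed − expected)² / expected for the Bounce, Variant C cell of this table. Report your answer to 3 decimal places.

0.840

Row total (Bounce) = 70; column total (Variant C) = 52; N = 181.
Expected count E = 70 × 52 / 181 = 20.1105.
Contribution = (O − E)²/E = (16 − 20.1105)² / 20.1105 = 0.840.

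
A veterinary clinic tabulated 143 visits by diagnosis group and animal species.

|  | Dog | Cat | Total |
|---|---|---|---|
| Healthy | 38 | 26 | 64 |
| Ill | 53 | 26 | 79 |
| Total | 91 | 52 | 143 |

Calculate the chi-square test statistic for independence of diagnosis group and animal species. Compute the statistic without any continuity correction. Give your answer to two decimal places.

Grand total N = 143.
Expected counts (row total × column total / N):
  Healthy, Dog: 64×91/143 = 40.727
  Healthy, Cat: 64×52/143 = 23.273
  Ill, Dog: 79×91/143 = 50.273
  Ill, Cat: 79×52/143 = 28.727
Contributions (O − E)²/E:
  (38 − 40.727)²/40.727 = 0.1826
  (26 − 23.273)²/23.273 = 0.3195
  (53 − 50.273)²/50.273 = 0.1479
  (26 − 28.727)²/28.727 = 0.2589
χ² = 0.1826 + 0.3195 + 0.1479 + 0.2589 = 0.91

0.91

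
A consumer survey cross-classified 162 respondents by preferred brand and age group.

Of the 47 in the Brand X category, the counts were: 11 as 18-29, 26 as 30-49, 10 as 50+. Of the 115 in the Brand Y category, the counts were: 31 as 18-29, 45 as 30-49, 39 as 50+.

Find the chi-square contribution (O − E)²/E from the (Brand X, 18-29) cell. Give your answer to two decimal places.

0.12

Row total (Brand X) = 47; column total (18-29) = 42; N = 162.
Expected count E = 47 × 42 / 162 = 12.185.
Contribution = (O − E)²/E = (11 − 12.185)² / 12.185 = 0.12.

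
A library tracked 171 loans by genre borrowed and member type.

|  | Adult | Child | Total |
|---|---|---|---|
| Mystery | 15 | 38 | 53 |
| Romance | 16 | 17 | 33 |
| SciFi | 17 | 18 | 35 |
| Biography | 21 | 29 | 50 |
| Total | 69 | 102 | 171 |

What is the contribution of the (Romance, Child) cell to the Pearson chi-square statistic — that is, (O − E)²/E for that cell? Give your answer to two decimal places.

Row total (Romance) = 33; column total (Child) = 102; N = 171.
Expected count E = 33 × 102 / 171 = 19.684.
Contribution = (O − E)²/E = (17 − 19.684)² / 19.684 = 0.37.

0.37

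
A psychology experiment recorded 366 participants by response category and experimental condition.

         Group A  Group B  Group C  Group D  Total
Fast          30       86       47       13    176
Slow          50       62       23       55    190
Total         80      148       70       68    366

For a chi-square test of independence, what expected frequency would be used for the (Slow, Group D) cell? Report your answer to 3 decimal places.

Row total (Slow) = 190; column total (Group D) = 68; grand total N = 366.
Expected count = (row total × column total) / N = 190 × 68 / 366 = 35.301.

35.301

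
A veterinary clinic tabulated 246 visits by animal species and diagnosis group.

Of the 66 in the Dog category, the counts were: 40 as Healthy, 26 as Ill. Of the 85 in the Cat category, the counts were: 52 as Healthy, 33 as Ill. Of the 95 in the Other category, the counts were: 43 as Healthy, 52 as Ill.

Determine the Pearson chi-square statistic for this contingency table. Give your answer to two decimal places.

Row totals: 66, 85, 95. Column totals: 135, 111. Grand total N = 246.
Expected counts (row total × column total / N):
  Dog, Healthy: 66×135/246 = 36.220
  Dog, Ill: 66×111/246 = 29.780
  Cat, Healthy: 85×135/246 = 46.646
  Cat, Ill: 85×111/246 = 38.354
  Other, Healthy: 95×135/246 = 52.134
  Other, Ill: 95×111/246 = 42.866
Contributions (O − E)²/E:
  (40 − 36.220)²/36.220 = 0.3945
  (26 − 29.780)²/29.780 = 0.4798
  (52 − 46.646)²/46.646 = 0.6145
  (33 − 38.354)²/38.354 = 0.7474
  (43 − 52.134)²/52.134 = 1.6003
  (52 − 42.866)²/42.866 = 1.9463
χ² = 0.3945 + 0.4798 + 0.6145 + 0.7474 + 1.6003 + 1.9463 = 5.78

5.78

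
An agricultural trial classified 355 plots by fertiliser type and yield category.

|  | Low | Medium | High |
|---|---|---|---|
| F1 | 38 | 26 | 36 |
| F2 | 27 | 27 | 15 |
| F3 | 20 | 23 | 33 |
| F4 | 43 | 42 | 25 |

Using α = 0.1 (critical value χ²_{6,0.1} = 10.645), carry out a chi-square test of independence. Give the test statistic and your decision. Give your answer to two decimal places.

Row totals: 100, 69, 76, 110. Column totals: 128, 118, 109. Grand total N = 355.
Expected counts (row total × column total / N):
  F1, Low: 100×128/355 = 36.056
  F1, Medium: 100×118/355 = 33.239
  F1, High: 100×109/355 = 30.704
  F2, Low: 69×128/355 = 24.879
  F2, Medium: 69×118/355 = 22.935
  F2, High: 69×109/355 = 21.186
  F3, Low: 76×128/355 = 27.403
  F3, Medium: 76×118/355 = 25.262
  F3, High: 76×109/355 = 23.335
  F4, Low: 110×128/355 = 39.662
  F4, Medium: 110×118/355 = 36.563
  F4, High: 110×109/355 = 33.775
Contributions (O − E)²/E:
  (38 − 36.056)²/36.056 = 0.1048
  (26 − 33.239)²/33.239 = 1.5766
  (36 − 30.704)²/30.704 = 0.9135
  (27 − 24.879)²/24.879 = 0.1808
  (27 − 22.935)²/22.935 = 0.7205
  (15 − 21.186)²/21.186 = 1.8062
  (20 − 27.403)²/27.403 = 1.9999
  (23 − 25.262)²/25.262 = 0.2025
  (33 − 23.335)²/23.335 = 4.0031
  (43 − 39.662)²/39.662 = 0.2809
  (42 − 36.563)²/36.563 = 0.8085
  (25 − 33.775)²/33.775 = 2.2798
χ² = 0.1048 + 1.5766 + 0.9135 + 0.1808 + 0.7205 + 1.8062 + 1.9999 + 0.2025 + 4.0031 + 0.2809 + 0.8085 + 2.2798 = 14.88
df = (4−1)(3−1) = 6. Since 14.88 > 10.645, reject the null hypothesis of independence at α = 0.1.

14.88; reject H₀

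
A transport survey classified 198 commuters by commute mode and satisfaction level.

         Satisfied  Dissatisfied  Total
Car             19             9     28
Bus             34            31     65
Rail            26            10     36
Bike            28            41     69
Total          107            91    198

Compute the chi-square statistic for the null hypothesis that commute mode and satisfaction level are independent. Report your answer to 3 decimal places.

12.056

Grand total N = 198.
Expected counts (row total × column total / N):
  Car, Satisfied: 28×107/198 = 15.1313
  Car, Dissatisfied: 28×91/198 = 12.8687
  Bus, Satisfied: 65×107/198 = 35.1263
  Bus, Dissatisfied: 65×91/198 = 29.8737
  Rail, Satisfied: 36×107/198 = 19.4545
  Rail, Dissatisfied: 36×91/198 = 16.5455
  Bike, Satisfied: 69×107/198 = 37.2879
  Bike, Dissatisfied: 69×91/198 = 31.7121
Contributions (O − E)²/E:
  (19 − 15.1313)²/15.1313 = 0.9891
  (9 − 12.8687)²/12.8687 = 1.1630
  (34 − 35.1263)²/35.1263 = 0.0361
  (31 − 29.8737)²/29.8737 = 0.0425
  (26 − 19.4545)²/19.4545 = 2.2022
  (10 − 16.5455)²/16.5455 = 2.5894
  (28 − 37.2879)²/37.2879 = 2.3135
  (41 − 31.7121)²/31.7121 = 2.7203
χ² = 0.9891 + 1.1630 + 0.0361 + 0.0425 + 2.2022 + 2.5894 + 2.3135 + 2.7203 = 12.056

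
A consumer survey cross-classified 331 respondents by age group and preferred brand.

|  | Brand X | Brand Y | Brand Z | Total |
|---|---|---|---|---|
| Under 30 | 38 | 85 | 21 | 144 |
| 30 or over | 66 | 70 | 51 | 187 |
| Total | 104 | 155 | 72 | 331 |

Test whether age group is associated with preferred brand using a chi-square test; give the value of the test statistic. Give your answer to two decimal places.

Grand total N = 331.
Expected counts (row total × column total / N):
  Under 30, Brand X: 144×104/331 = 45.245
  Under 30, Brand Y: 144×155/331 = 67.432
  Under 30, Brand Z: 144×72/331 = 31.323
  30 or over, Brand X: 187×104/331 = 58.755
  30 or over, Brand Y: 187×155/331 = 87.568
  30 or over, Brand Z: 187×72/331 = 40.677
Contributions (O − E)²/E:
  (38 − 45.245)²/45.245 = 1.1601
  (85 − 67.432)²/67.432 = 4.5770
  (21 − 31.323)²/31.323 = 3.4021
  (66 − 58.755)²/58.755 = 0.8934
  (70 − 87.568)²/87.568 = 3.5245
  (51 − 40.677)²/40.677 = 2.6198
χ² = 1.1601 + 4.5770 + 3.4021 + 0.8934 + 3.5245 + 2.6198 = 16.18

16.18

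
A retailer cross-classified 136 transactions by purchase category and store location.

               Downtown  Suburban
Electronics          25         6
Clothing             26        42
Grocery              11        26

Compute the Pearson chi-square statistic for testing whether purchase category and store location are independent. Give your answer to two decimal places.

Row totals: 31, 68, 37. Column totals: 62, 74. Grand total N = 136.
Expected counts (row total × column total / N):
  Electronics, Downtown: 31×62/136 = 14.132
  Electronics, Suburban: 31×74/136 = 16.868
  Clothing, Downtown: 68×62/136 = 31.000
  Clothing, Suburban: 68×74/136 = 37.000
  Grocery, Downtown: 37×62/136 = 16.868
  Grocery, Suburban: 37×74/136 = 20.132
Contributions (O − E)²/E:
  (25 − 14.132)²/14.132 = 8.3579
  (6 − 16.868)²/16.868 = 7.0022
  (26 − 31.000)²/31.000 = 0.8065
  (42 − 37.000)²/37.000 = 0.6757
  (11 − 16.868)²/16.868 = 2.0413
  (26 − 20.132)²/20.132 = 1.7104
χ² = 8.3579 + 7.0022 + 0.8065 + 0.6757 + 2.0413 + 1.7104 = 20.59

20.59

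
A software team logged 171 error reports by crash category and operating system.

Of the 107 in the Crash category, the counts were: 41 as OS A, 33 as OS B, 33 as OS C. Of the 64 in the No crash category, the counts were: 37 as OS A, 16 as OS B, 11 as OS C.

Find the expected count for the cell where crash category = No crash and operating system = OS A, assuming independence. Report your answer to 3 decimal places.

Row total (No crash) = 64; column total (OS A) = 78; grand total N = 171.
Expected count = (row total × column total) / N = 64 × 78 / 171 = 29.193.

29.193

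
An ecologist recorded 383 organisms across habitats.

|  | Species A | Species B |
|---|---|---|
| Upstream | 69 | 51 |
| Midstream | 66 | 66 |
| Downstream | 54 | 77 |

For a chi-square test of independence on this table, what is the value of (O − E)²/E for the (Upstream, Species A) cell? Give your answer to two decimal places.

Row total (Upstream) = 120; column total (Species A) = 189; N = 383.
Expected count E = 120 × 189 / 383 = 59.217.
Contribution = (O − E)²/E = (69 − 59.217)² / 59.217 = 1.62.

1.62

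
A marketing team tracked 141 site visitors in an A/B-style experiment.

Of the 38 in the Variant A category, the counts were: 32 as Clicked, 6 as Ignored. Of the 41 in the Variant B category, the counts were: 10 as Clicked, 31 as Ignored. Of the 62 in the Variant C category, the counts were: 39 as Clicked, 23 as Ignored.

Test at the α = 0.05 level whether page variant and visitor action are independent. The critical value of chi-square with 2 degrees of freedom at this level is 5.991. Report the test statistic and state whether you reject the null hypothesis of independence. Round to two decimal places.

30.22; reject H₀

Row totals: 38, 41, 62. Column totals: 81, 60. Grand total N = 141.
Expected counts (row total × column total / N):
  Variant A, Clicked: 38×81/141 = 21.830
  Variant A, Ignored: 38×60/141 = 16.170
  Variant B, Clicked: 41×81/141 = 23.553
  Variant B, Ignored: 41×60/141 = 17.447
  Variant C, Clicked: 62×81/141 = 35.617
  Variant C, Ignored: 62×60/141 = 26.383
Contributions (O − E)²/E:
  (32 − 21.830)²/21.830 = 4.7379
  (6 − 16.170)²/16.170 = 6.3963
  (10 − 23.553)²/23.553 = 7.7987
  (31 − 17.447)²/17.447 = 10.5281
  (39 − 35.617)²/35.617 = 0.3213
  (23 − 26.383)²/26.383 = 0.4338
χ² = 4.7379 + 6.3963 + 7.7987 + 10.5281 + 0.3213 + 0.4338 = 30.22
df = (3−1)(2−1) = 2. Since 30.22 > 5.991, reject the null hypothesis of independence at α = 0.05.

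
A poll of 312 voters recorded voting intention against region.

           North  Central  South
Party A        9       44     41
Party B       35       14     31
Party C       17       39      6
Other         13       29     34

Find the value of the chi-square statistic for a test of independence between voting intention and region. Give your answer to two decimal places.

Row totals: 94, 80, 62, 76. Column totals: 74, 126, 112. Grand total N = 312.
Expected counts (row total × column total / N):
  Party A, North: 94×74/312 = 22.295
  Party A, Central: 94×126/312 = 37.962
  Party A, South: 94×112/312 = 33.744
  Party B, North: 80×74/312 = 18.974
  Party B, Central: 80×126/312 = 32.308
  Party B, South: 80×112/312 = 28.718
  Party C, North: 62×74/312 = 14.705
  Party C, Central: 62×126/312 = 25.038
  Party C, South: 62×112/312 = 22.256
  Other, North: 76×74/312 = 18.026
  Other, Central: 76×126/312 = 30.692
  Other, South: 76×112/312 = 27.282
Contributions (O − E)²/E:
  (9 − 22.295)²/22.295 = 7.9281
  (44 − 37.962)²/37.962 = 0.9604
  (41 − 33.744)²/33.744 = 1.5603
  (35 − 18.974)²/18.974 = 13.5360
  (14 − 32.308)²/32.308 = 10.3746
  (31 − 28.718)²/28.718 = 0.1813
  (17 − 14.705)²/14.705 = 0.3582
  (39 − 25.038)²/25.038 = 7.7857
  (6 − 22.256)²/22.256 = 11.8735
  (13 − 18.026)²/18.026 = 1.4013
  (29 − 30.692)²/30.692 = 0.0933
  (34 − 27.282)²/27.282 = 1.6543
χ² = 7.9281 + 0.9604 + 1.5603 + 13.5360 + 10.3746 + 0.1813 + 0.3582 + 7.7857 + 11.8735 + 1.4013 + 0.0933 + 1.6543 = 57.71

57.71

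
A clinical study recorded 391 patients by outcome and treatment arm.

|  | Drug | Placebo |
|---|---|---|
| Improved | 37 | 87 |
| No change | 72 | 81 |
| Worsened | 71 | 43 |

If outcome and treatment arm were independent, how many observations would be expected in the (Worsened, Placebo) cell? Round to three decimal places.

Row total (Worsened) = 114; column total (Placebo) = 211; grand total N = 391.
Expected count = (row total × column total) / N = 114 × 211 / 391 = 61.519.

61.519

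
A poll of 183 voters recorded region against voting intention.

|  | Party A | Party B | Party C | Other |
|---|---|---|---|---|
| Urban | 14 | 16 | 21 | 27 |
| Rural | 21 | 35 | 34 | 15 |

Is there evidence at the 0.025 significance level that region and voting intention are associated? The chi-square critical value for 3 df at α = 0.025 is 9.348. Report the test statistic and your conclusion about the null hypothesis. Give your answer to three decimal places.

Row totals: 78, 105. Column totals: 35, 51, 55, 42. Grand total N = 183.
Expected counts (row total × column total / N):
  Urban, Party A: 78×35/183 = 14.9180
  Urban, Party B: 78×51/183 = 21.7377
  Urban, Party C: 78×55/183 = 23.4426
  Urban, Other: 78×42/183 = 17.9016
  Rural, Party A: 105×35/183 = 20.0820
  Rural, Party B: 105×51/183 = 29.2623
  Rural, Party C: 105×55/183 = 31.5574
  Rural, Other: 105×42/183 = 24.0984
Contributions (O − E)²/E:
  (14 − 14.9180)²/14.9180 = 0.0565
  (16 − 21.7377)²/21.7377 = 1.5145
  (21 − 23.4426)²/23.4426 = 0.2545
  (27 − 17.9016)²/17.9016 = 4.6242
  (21 − 20.0820)²/20.0820 = 0.0420
  (35 − 29.2623)²/29.2623 = 1.1250
  (34 − 31.5574)²/31.5574 = 0.1891
  (15 − 24.0984)²/24.0984 = 3.4351
χ² = 0.0565 + 1.5145 + 0.2545 + 4.6242 + 0.0420 + 1.1250 + 0.1891 + 3.4351 = 11.241
df = (2−1)(4−1) = 3. Since 11.241 > 9.348, reject the null hypothesis of independence at α = 0.025.

11.241; reject H₀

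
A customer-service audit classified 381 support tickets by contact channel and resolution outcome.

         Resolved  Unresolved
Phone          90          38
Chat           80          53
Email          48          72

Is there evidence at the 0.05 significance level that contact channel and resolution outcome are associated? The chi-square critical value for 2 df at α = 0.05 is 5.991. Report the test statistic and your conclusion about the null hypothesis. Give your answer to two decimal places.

23.97; reject H₀

Row totals: 128, 133, 120. Column totals: 218, 163. Grand total N = 381.
Expected counts (row total × column total / N):
  Phone, Resolved: 128×218/381 = 73.2388
  Phone, Unresolved: 128×163/381 = 54.7612
  Chat, Resolved: 133×218/381 = 76.0997
  Chat, Unresolved: 133×163/381 = 56.9003
  Email, Resolved: 120×218/381 = 68.6614
  Email, Unresolved: 120×163/381 = 51.3386
Contributions (O − E)²/E:
  (90 − 73.2388)²/73.2388 = 3.8359
  (38 − 54.7612)²/54.7612 = 5.1302
  (80 − 76.0997)²/76.0997 = 0.1999
  (53 − 56.9003)²/56.9003 = 0.2674
  (48 − 68.6614)²/68.6614 = 6.2174
  (72 − 51.3386)²/51.3386 = 8.3153
χ² = 3.8359 + 5.1302 + 0.1999 + 0.2674 + 6.2174 + 8.3153 = 23.97
df = (3−1)(2−1) = 2. Since 23.97 > 5.991, reject the null hypothesis of independence at α = 0.05.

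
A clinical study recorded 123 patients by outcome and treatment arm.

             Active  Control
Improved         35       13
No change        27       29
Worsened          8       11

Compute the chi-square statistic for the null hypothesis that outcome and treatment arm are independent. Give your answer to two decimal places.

8.44

Row totals: 48, 56, 19. Column totals: 70, 53. Grand total N = 123.
Expected counts (row total × column total / N):
  Improved, Active: 48×70/123 = 27.317
  Improved, Control: 48×53/123 = 20.683
  No change, Active: 56×70/123 = 31.870
  No change, Control: 56×53/123 = 24.130
  Worsened, Active: 19×70/123 = 10.813
  Worsened, Control: 19×53/123 = 8.187
Contributions (O − E)²/E:
  (35 − 27.317)²/27.317 = 2.1609
  (13 − 20.683)²/20.683 = 2.8540
  (27 − 31.870)²/31.870 = 0.7442
  (29 − 24.130)²/24.130 = 0.9829
  (8 − 10.813)²/10.813 = 0.7318
  (11 − 8.187)²/8.187 = 0.9665
χ² = 2.1609 + 2.8540 + 0.7442 + 0.9829 + 0.7318 + 0.9665 = 8.44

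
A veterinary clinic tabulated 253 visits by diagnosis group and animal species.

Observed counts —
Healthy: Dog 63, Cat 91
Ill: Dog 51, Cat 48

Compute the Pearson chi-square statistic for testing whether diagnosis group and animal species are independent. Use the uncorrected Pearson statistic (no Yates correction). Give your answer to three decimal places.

2.738

Row totals: 154, 99. Column totals: 114, 139. Grand total N = 253.
Expected counts (row total × column total / N):
  Healthy, Dog: 154×114/253 = 69.3913
  Healthy, Cat: 154×139/253 = 84.6087
  Ill, Dog: 99×114/253 = 44.6087
  Ill, Cat: 99×139/253 = 54.3913
Contributions (O − E)²/E:
  (63 − 69.3913)²/69.3913 = 0.5887
  (91 − 84.6087)²/84.6087 = 0.4828
  (51 − 44.6087)²/44.6087 = 0.9157
  (48 − 54.3913)²/54.3913 = 0.7510
χ² = 0.5887 + 0.4828 + 0.9157 + 0.7510 = 2.738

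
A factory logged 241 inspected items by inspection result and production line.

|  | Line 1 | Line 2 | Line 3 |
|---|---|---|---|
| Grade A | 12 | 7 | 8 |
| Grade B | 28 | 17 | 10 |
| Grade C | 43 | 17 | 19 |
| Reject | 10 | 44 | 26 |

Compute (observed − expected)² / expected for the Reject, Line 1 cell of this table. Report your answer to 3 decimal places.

14.111

Row total (Reject) = 80; column total (Line 1) = 93; N = 241.
Expected count E = 80 × 93 / 241 = 30.8714.
Contribution = (O − E)²/E = (10 − 30.8714)² / 30.8714 = 14.111.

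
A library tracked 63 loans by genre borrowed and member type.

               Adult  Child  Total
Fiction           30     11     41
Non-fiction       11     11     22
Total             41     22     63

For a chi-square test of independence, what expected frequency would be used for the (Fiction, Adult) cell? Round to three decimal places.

26.683

Row total (Fiction) = 41; column total (Adult) = 41; grand total N = 63.
Expected count = (row total × column total) / N = 41 × 41 / 63 = 26.683.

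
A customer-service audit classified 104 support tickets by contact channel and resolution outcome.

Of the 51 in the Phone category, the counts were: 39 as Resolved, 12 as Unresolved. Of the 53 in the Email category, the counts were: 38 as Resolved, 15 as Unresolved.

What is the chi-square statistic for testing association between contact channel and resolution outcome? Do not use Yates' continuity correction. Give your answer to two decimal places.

Row totals: 51, 53. Column totals: 77, 27. Grand total N = 104.
Expected counts (row total × column total / N):
  Phone, Resolved: 51×77/104 = 37.760
  Phone, Unresolved: 51×27/104 = 13.240
  Email, Resolved: 53×77/104 = 39.240
  Email, Unresolved: 53×27/104 = 13.760
Contributions (O − E)²/E:
  (39 − 37.760)²/37.760 = 0.0407
  (12 − 13.240)²/13.240 = 0.1161
  (38 − 39.240)²/39.240 = 0.0392
  (15 − 13.760)²/13.760 = 0.1117
χ² = 0.0407 + 0.1161 + 0.0392 + 0.1117 = 0.31

0.31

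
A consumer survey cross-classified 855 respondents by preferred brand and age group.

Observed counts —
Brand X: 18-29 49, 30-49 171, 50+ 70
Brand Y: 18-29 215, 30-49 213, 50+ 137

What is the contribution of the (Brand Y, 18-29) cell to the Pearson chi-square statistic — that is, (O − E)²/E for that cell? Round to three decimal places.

9.422

Row total (Brand Y) = 565; column total (18-29) = 264; N = 855.
Expected count E = 565 × 264 / 855 = 174.4561.
Contribution = (O − E)²/E = (215 − 174.4561)² / 174.4561 = 9.422.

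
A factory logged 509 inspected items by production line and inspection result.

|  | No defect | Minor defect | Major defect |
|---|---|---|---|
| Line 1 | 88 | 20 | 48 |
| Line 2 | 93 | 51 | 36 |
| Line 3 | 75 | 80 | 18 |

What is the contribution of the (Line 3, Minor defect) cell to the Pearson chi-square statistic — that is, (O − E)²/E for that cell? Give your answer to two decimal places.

Row total (Line 3) = 173; column total (Minor defect) = 151; N = 509.
Expected count E = 173 × 151 / 509 = 51.322.
Contribution = (O − E)²/E = (80 − 51.322)² / 51.322 = 16.02.

16.02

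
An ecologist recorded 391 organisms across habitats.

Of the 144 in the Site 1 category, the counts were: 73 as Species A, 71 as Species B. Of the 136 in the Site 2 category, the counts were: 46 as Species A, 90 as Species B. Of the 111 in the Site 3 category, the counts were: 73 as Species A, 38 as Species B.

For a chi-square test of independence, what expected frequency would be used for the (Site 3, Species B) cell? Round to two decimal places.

56.49

Row total (Site 3) = 111; column total (Species B) = 199; grand total N = 391.
Expected count = (row total × column total) / N = 111 × 199 / 391 = 56.49.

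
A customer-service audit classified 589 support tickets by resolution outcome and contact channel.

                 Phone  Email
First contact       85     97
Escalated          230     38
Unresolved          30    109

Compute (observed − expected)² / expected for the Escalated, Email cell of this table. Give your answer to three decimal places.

Row total (Escalated) = 268; column total (Email) = 244; N = 589.
Expected count E = 268 × 244 / 589 = 111.02207.
Contribution = (O − E)²/E = (38 − 111.02207)² / 111.02207 = 48.028.

48.028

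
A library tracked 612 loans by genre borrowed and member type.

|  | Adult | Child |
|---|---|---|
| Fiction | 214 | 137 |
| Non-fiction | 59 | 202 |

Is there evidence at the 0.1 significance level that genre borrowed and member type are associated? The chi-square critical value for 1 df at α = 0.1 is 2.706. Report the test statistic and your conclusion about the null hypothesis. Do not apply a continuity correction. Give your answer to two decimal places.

89.16; reject H₀

Row totals: 351, 261. Column totals: 273, 339. Grand total N = 612.
Expected counts (row total × column total / N):
  Fiction, Adult: 351×273/612 = 156.5735
  Fiction, Child: 351×339/612 = 194.4265
  Non-fiction, Adult: 261×273/612 = 116.4265
  Non-fiction, Child: 261×339/612 = 144.5735
Contributions (O − E)²/E:
  (214 − 156.5735)²/156.5735 = 21.0623
  (137 − 194.4265)²/194.4265 = 16.9617
  (59 − 116.4265)²/116.4265 = 28.3252
  (202 − 144.5735)²/144.5735 = 22.8106
χ² = 21.0623 + 16.9617 + 28.3252 + 22.8106 = 89.16
df = (2−1)(2−1) = 1. Since 89.16 > 2.706, reject the null hypothesis of independence at α = 0.1.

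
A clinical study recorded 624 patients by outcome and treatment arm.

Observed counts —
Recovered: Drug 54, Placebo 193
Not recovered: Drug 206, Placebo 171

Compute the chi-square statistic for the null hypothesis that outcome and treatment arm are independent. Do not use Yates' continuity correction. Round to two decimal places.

Row totals: 247, 377. Column totals: 260, 364. Grand total N = 624.
Expected counts (row total × column total / N):
  Recovered, Drug: 247×260/624 = 102.917
  Recovered, Placebo: 247×364/624 = 144.083
  Not recovered, Drug: 377×260/624 = 157.083
  Not recovered, Placebo: 377×364/624 = 219.917
Contributions (O − E)²/E:
  (54 − 102.917)²/102.917 = 23.2505
  (193 − 144.083)²/144.083 = 16.6076
  (206 − 157.083)²/157.083 = 15.2332
  (171 − 219.917)²/219.917 = 10.8808
χ² = 23.2505 + 16.6076 + 15.2332 + 10.8808 = 65.97

65.97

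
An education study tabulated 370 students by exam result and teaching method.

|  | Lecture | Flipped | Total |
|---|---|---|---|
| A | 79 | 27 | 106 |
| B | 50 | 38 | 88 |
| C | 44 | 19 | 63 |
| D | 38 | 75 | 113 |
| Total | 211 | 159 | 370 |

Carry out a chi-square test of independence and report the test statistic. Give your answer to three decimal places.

Grand total N = 370.
Expected counts (row total × column total / N):
  A, Lecture: 106×211/370 = 60.4486
  A, Flipped: 106×159/370 = 45.5514
  B, Lecture: 88×211/370 = 50.1838
  B, Flipped: 88×159/370 = 37.8162
  C, Lecture: 63×211/370 = 35.9270
  C, Flipped: 63×159/370 = 27.0730
  D, Lecture: 113×211/370 = 64.4405
  D, Flipped: 113×159/370 = 48.5595
Contributions (O − E)²/E:
  (79 − 60.4486)²/60.4486 = 5.6933
  (27 − 45.5514)²/45.5514 = 7.5553
  (50 − 50.1838)²/50.1838 = 0.0007
  (38 − 37.8162)²/37.8162 = 0.0009
  (44 − 35.9270)²/35.9270 = 1.8140
  (19 − 27.0730)²/27.0730 = 2.4073
  (38 − 64.4405)²/64.4405 = 10.8488
  (75 − 48.5595)²/48.5595 = 14.3968
χ² = 5.6933 + 7.5553 + 0.0007 + 0.0009 + 1.8140 + 2.4073 + 10.8488 + 14.3968 = 42.717

42.717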